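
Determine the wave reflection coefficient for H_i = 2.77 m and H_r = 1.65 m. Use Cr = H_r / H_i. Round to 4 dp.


Cr = H_r / H_i
Cr = 1.65 / 2.77
Cr = 0.5957

0.5957


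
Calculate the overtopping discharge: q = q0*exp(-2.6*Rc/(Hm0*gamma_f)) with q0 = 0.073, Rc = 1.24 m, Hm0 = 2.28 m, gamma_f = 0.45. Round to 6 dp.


q = q0 * exp(-2.6 * Rc / (Hm0 * gamma_f))
Exponent = -2.6 * 1.24 / (2.28 * 0.45)
= -2.6 * 1.24 / 1.0260
= -3.142300
exp(-3.142300) = 0.043183
q = 0.073 * 0.043183
q = 0.003152 m^3/s/m

0.003152


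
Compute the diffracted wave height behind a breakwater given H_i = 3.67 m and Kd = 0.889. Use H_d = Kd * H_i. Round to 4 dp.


H_d = Kd * H_i
H_d = 0.889 * 3.67
H_d = 3.2626 m

3.2626


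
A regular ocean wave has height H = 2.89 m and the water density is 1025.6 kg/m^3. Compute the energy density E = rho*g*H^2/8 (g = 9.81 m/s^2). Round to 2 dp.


E = (1/8) * rho * g * H^2
E = (1/8) * 1025.6 * 9.81 * 2.89^2
E = 0.125 * 1025.6 * 9.81 * 8.3521
E = 10503.95 J/m^2

10503.95


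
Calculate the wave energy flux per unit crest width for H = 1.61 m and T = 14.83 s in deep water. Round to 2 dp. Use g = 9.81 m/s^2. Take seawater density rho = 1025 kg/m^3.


P = rho * g^2 * H^2 * T / (32 * pi)
P = 1025 * 9.81^2 * 1.61^2 * 14.83 / (32 * pi)
P = 1025 * 96.2361 * 2.5921 * 14.83 / 100.53096
P = 37718.55 W/m

37718.55


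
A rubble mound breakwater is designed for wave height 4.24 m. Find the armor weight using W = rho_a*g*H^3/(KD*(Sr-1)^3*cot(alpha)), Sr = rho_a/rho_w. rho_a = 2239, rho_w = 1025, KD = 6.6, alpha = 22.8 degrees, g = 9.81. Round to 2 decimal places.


Sr = rho_a / rho_w = 2239 / 1025 = 2.184390
(Sr - 1) = 1.184390
(Sr - 1)^3 = 1.661439
cot(22.8) = 1 / tan(22.8) = 1 / 0.420361 = 2.378906
Numerator = 2239 * 9.81 * 4.24^3 = 1674251.3999
Denominator = 6.6 * 1.661439 * 2.378906 = 26.085891
W = 1674251.3999 / 26.085891
W = 64182.26 N

64182.26


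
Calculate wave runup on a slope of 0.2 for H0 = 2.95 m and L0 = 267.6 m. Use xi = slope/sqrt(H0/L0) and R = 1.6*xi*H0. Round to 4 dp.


xi = slope / sqrt(H0/L0)
H0/L0 = 2.95/267.6 = 0.011024
sqrt(0.011024) = 0.104995
xi = 0.2 / 0.104995 = 1.904856
R = 1.6 * xi * H0 = 1.6 * 1.904856 * 2.95
R = 8.9909 m

8.9909


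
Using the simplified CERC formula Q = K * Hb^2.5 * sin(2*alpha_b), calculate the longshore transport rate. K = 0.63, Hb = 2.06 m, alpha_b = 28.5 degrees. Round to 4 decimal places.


Q = K * Hb^2.5 * sin(2 * alpha_b)
Hb^2.5 = 2.06^2.5 = 6.090712
sin(2 * 28.5) = sin(57.0) = 0.838671
Q = 0.63 * 6.090712 * 0.838671
Q = 3.2181 m^3/s

3.2181


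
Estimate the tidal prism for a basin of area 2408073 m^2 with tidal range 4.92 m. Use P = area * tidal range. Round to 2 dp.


Tidal prism = Area * Tidal range
P = 2408073 * 4.92
P = 11847719.16 m^3

11847719.16


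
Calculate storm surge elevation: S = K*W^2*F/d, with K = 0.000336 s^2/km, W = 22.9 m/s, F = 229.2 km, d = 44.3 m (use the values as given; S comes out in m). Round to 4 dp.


S = K * W^2 * F / d
W^2 = 22.9^2 = 524.41
S = 0.000336 * 524.41 * 229.2 / 44.3
Numerator = 0.000336 * 524.41 * 229.2 = 40.385443
S = 40.385443 / 44.3 = 0.9116 m

0.9116


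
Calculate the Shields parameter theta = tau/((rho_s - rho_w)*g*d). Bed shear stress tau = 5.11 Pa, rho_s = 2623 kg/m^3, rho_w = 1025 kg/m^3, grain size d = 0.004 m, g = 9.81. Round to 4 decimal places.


theta = tau / ((rho_s - rho_w) * g * d)
rho_s - rho_w = 2623 - 1025 = 1598
Denominator = 1598 * 9.81 * 0.004 = 62.705520
theta = 5.11 / 62.705520
theta = 0.0815

0.0815


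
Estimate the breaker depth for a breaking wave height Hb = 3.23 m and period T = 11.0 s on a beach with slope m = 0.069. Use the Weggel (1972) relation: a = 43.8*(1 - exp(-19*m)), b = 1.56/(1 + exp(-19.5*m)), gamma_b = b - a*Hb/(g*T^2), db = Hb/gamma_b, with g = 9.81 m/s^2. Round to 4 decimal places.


a = 43.8 * (1 - exp(-19 * m))
exp(-19 * 0.069) = exp(-1.3110) = 0.269550
a = 43.8 * (1 - 0.269550) = 31.993694
b = 1.56 / (1 + exp(-19.5 * m))
exp(-19.5 * 0.069) = exp(-1.3455) = 0.260409
b = 1.56 / (1 + 0.260409) = 1.237693
Hb / (g * T^2) = 3.23 / (9.81 * 11.0^2) = 3.23 / 1187.0100 = 0.00272112
gamma_b = b - a * Hb/(g*T^2) = 1.237693 - 31.993694 * 0.00272112 = 1.150634
db = Hb / gamma_b = 3.23 / 1.150634
db = 2.8071 m

2.8071


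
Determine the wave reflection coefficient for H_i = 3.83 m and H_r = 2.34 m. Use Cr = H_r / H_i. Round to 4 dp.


Cr = H_r / H_i
Cr = 2.34 / 3.83
Cr = 0.6110

0.6110


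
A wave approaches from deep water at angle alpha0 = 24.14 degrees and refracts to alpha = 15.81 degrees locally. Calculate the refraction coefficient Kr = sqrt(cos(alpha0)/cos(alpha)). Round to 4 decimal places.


Kr = sqrt(cos(alpha0) / cos(alpha))
cos(24.14) = 0.912549
cos(15.81) = 0.962170
Kr = sqrt(0.912549 / 0.962170)
Kr = sqrt(0.948427)
Kr = 0.9739

0.9739


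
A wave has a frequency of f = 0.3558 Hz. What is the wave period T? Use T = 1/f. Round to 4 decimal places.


T = 1 / f
T = 1 / 0.3558
T = 2.8106 s

2.8106


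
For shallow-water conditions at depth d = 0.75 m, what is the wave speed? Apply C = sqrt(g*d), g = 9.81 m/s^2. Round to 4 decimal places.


Using the shallow-water approximation:
C = sqrt(g * d) = sqrt(9.81 * 0.75)
C = sqrt(7.3575)
C = 2.7125 m/s

2.7125


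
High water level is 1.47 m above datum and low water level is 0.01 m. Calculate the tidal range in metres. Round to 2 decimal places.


Tidal range = High water - Low water
Tidal range = 1.47 - (0.01)
Tidal range = 1.46 m

1.46


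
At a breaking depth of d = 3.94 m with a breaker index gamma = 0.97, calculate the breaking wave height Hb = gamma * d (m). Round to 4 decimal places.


Hb = gamma * d
Hb = 0.97 * 3.94
Hb = 3.8218 m

3.8218


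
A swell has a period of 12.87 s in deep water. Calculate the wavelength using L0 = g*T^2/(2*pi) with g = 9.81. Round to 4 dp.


L0 = g * T^2 / (2 * pi)
L0 = 9.81 * 12.87^2 / (2 * pi)
L0 = 9.81 * 165.6369 / 6.28319
L0 = 1624.8980 / 6.28319
L0 = 258.6105 m

258.6105


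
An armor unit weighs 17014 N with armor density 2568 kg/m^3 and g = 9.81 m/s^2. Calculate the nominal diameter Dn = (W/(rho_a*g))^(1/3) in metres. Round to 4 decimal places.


V = W / (rho_a * g)
V = 17014 / (2568 * 9.81)
V = 17014 / 25192.08
V = 0.675371 m^3
Dn = V^(1/3) = 0.675371^(1/3)
Dn = 0.8774 m

0.8774


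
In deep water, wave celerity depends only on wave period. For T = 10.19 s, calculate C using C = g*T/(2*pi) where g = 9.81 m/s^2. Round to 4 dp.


We use the deep-water celerity formula:
C = g * T / (2 * pi)
C = 9.81 * 10.19 / (2 * 3.14159...)
C = 99.963900 / 6.283185
C = 15.9097 m/s

15.9097


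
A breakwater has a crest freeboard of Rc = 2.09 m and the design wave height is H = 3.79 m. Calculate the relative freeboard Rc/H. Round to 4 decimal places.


Relative freeboard = Rc / H
= 2.09 / 3.79
= 0.5515

0.5515


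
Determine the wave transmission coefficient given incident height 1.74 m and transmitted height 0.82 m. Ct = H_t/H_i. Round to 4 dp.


Ct = H_t / H_i
Ct = 0.82 / 1.74
Ct = 0.4713

0.4713


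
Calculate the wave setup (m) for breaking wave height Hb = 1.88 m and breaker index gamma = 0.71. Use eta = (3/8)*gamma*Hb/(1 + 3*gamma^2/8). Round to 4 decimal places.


eta = (3/8) * gamma * Hb / (1 + 3*gamma^2/8)
Numerator = (3/8) * 0.71 * 1.88 = 0.500550
Denominator = 1 + 3*0.71^2/8 = 1 + 0.189038 = 1.189038
eta = 0.500550 / 1.189038
eta = 0.4210 m

0.4210


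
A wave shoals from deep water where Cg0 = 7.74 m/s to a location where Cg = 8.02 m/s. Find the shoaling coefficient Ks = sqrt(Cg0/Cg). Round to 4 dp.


Ks = sqrt(Cg0 / Cg)
Ks = sqrt(7.74 / 8.02)
Ks = sqrt(0.9651)
Ks = 0.9824

0.9824


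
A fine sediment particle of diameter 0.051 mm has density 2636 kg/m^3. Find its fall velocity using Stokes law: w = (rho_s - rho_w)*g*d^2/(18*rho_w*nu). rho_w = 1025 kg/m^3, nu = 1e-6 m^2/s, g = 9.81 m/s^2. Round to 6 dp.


w = (rho_s - rho_w) * g * d^2 / (18 * rho_w * nu)
d = 0.051 mm = 0.000051 m
rho_s - rho_w = 2636 - 1025 = 1611
Numerator = 1611 * 9.81 * (0.000051)^2 = 0.000041105970
Denominator = 18 * 1025 * 1e-6 = 0.018450
w = 0.002228 m/s

0.002228


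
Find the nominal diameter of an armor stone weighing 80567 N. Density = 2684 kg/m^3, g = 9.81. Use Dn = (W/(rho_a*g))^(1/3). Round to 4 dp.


V = W / (rho_a * g)
V = 80567 / (2684 * 9.81)
V = 80567 / 26330.04
V = 3.059889 m^3
Dn = V^(1/3) = 3.059889^(1/3)
Dn = 1.4518 m

1.4518


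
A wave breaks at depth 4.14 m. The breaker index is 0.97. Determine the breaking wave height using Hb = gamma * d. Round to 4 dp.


Hb = gamma * d
Hb = 0.97 * 4.14
Hb = 4.0158 m

4.0158


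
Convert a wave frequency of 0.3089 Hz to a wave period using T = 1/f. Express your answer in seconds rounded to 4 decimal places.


T = 1 / f
T = 1 / 0.3089
T = 3.2373 s

3.2373


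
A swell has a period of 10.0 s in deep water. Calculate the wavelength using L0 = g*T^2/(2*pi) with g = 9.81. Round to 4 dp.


L0 = g * T^2 / (2 * pi)
L0 = 9.81 * 10.0^2 / (2 * pi)
L0 = 9.81 * 100.0000 / 6.28319
L0 = 981.0000 / 6.28319
L0 = 156.1310 m

156.1310


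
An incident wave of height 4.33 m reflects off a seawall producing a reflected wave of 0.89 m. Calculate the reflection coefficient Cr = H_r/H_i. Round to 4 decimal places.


Cr = H_r / H_i
Cr = 0.89 / 4.33
Cr = 0.2055

0.2055


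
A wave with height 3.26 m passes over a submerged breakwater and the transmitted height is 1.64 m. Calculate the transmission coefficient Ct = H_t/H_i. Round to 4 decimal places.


Ct = H_t / H_i
Ct = 1.64 / 3.26
Ct = 0.5031

0.5031


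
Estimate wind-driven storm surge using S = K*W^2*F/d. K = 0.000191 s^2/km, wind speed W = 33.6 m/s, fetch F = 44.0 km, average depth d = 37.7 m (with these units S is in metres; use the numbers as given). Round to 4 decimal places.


S = K * W^2 * F / d
W^2 = 33.6^2 = 1128.96
S = 0.000191 * 1128.96 * 44.0 / 37.7
Numerator = 0.000191 * 1128.96 * 44.0 = 9.487780
S = 9.487780 / 37.7 = 0.2517 m

0.2517


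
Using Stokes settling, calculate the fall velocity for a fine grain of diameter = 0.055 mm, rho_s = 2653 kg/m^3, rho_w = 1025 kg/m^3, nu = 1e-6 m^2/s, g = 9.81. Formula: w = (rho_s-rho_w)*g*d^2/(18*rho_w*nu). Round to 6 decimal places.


w = (rho_s - rho_w) * g * d^2 / (18 * rho_w * nu)
d = 0.055 mm = 0.000055 m
rho_s - rho_w = 2653 - 1025 = 1628
Numerator = 1628 * 9.81 * (0.000055)^2 = 0.000048311307
Denominator = 18 * 1025 * 1e-6 = 0.018450
w = 0.002618 m/s

0.002618


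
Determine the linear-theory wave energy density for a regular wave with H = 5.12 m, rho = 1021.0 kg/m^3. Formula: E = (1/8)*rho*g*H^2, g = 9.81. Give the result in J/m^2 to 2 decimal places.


E = (1/8) * rho * g * H^2
E = (1/8) * 1021.0 * 9.81 * 5.12^2
E = 0.125 * 1021.0 * 9.81 * 26.2144
E = 32820.46 J/m^2

32820.46


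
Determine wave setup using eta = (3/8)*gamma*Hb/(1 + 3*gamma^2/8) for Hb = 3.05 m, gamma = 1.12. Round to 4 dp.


eta = (3/8) * gamma * Hb / (1 + 3*gamma^2/8)
Numerator = (3/8) * 1.12 * 3.05 = 1.281000
Denominator = 1 + 3*1.12^2/8 = 1 + 0.470400 = 1.470400
eta = 1.281000 / 1.470400
eta = 0.8712 m

0.8712


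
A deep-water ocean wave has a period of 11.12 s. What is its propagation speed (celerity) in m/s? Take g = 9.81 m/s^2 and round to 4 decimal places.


We use the deep-water celerity formula:
C = g * T / (2 * pi)
C = 9.81 * 11.12 / (2 * 3.14159...)
C = 109.087200 / 6.283185
C = 17.3618 m/s

17.3618


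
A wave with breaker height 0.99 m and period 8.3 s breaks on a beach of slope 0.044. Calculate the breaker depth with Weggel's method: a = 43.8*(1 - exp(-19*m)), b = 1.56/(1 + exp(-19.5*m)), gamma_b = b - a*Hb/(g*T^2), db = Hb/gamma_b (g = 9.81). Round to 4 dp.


a = 43.8 * (1 - exp(-19 * m))
exp(-19 * 0.044) = exp(-0.8360) = 0.433441
a = 43.8 * (1 - 0.433441) = 24.815292
b = 1.56 / (1 + exp(-19.5 * m))
exp(-19.5 * 0.044) = exp(-0.8580) = 0.424009
b = 1.56 / (1 + 0.424009) = 1.095498
Hb / (g * T^2) = 0.99 / (9.81 * 8.3^2) = 0.99 / 675.8109 = 0.00146491
gamma_b = b - a * Hb/(g*T^2) = 1.095498 - 24.815292 * 0.00146491 = 1.059146
db = Hb / gamma_b = 0.99 / 1.059146
db = 0.9347 m

0.9347


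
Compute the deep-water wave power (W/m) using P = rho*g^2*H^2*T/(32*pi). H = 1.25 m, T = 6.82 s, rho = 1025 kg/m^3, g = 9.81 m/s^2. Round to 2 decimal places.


P = rho * g^2 * H^2 * T / (32 * pi)
P = 1025 * 9.81^2 * 1.25^2 * 6.82 / (32 * pi)
P = 1025 * 96.2361 * 1.5625 * 6.82 / 100.53096
P = 10456.02 W/m

10456.02


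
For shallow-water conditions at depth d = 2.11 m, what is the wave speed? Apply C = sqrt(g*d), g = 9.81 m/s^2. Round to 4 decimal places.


Using the shallow-water approximation:
C = sqrt(g * d) = sqrt(9.81 * 2.11)
C = sqrt(20.6991)
C = 4.5496 m/s

4.5496


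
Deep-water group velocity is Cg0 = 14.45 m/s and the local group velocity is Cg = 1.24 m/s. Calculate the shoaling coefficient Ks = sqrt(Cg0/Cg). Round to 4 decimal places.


Ks = sqrt(Cg0 / Cg)
Ks = sqrt(14.45 / 1.24)
Ks = sqrt(11.6532)
Ks = 3.4137

3.4137


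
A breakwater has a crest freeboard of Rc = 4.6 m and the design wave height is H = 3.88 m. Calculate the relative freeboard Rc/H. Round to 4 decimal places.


Relative freeboard = Rc / H
= 4.6 / 3.88
= 1.1856

1.1856


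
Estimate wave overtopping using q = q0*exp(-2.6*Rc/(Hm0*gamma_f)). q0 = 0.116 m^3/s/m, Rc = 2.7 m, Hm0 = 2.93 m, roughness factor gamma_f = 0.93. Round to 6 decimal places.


q = q0 * exp(-2.6 * Rc / (Hm0 * gamma_f))
Exponent = -2.6 * 2.7 / (2.93 * 0.93)
= -2.6 * 2.7 / 2.7249
= -2.576241
exp(-2.576241) = 0.076059
q = 0.116 * 0.076059
q = 0.008823 m^3/s/m

0.008823


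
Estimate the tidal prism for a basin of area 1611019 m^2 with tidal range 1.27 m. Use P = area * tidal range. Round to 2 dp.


Tidal prism = Area * Tidal range
P = 1611019 * 1.27
P = 2045994.13 m^3

2045994.13


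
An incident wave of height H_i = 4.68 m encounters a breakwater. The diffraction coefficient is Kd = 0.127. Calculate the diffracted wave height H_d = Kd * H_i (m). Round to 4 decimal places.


H_d = Kd * H_i
H_d = 0.127 * 4.68
H_d = 0.5944 m

0.5944


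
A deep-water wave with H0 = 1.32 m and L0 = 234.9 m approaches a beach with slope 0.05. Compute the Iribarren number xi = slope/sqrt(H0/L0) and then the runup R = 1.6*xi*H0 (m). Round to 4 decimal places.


xi = slope / sqrt(H0/L0)
H0/L0 = 1.32/234.9 = 0.005619
sqrt(0.005619) = 0.074963
xi = 0.05 / 0.074963 = 0.666998
R = 1.6 * xi * H0 = 1.6 * 0.666998 * 1.32
R = 1.4087 m

1.4087


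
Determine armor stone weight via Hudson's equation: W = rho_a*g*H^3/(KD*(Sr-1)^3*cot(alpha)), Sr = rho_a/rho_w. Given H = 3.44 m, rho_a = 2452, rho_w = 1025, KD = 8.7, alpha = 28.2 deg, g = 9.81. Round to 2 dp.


Sr = rho_a / rho_w = 2452 / 1025 = 2.392195
(Sr - 1) = 1.392195
(Sr - 1)^3 = 2.698363
cot(28.2) = 1 / tan(28.2) = 1 / 0.536195 = 1.864992
Numerator = 2452 * 9.81 * 3.44^3 = 979185.1104
Denominator = 8.7 * 2.698363 * 1.864992 = 43.782099
W = 979185.1104 / 43.782099
W = 22364.97 N

22364.97


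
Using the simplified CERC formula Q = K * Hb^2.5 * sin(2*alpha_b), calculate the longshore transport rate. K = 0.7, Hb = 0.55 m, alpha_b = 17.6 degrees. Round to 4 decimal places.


Q = K * Hb^2.5 * sin(2 * alpha_b)
Hb^2.5 = 0.55^2.5 = 0.224340
sin(2 * 17.6) = sin(35.2) = 0.576432
Q = 0.7 * 0.224340 * 0.576432
Q = 0.0905 m^3/s

0.0905


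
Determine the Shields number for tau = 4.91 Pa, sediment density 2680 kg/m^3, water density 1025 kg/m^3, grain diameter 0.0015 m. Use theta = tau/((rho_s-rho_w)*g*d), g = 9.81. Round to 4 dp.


theta = tau / ((rho_s - rho_w) * g * d)
rho_s - rho_w = 2680 - 1025 = 1655
Denominator = 1655 * 9.81 * 0.0015 = 24.353325
theta = 4.91 / 24.353325
theta = 0.2016

0.2016


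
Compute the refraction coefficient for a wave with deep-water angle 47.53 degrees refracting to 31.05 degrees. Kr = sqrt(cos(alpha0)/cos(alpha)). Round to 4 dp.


Kr = sqrt(cos(alpha0) / cos(alpha))
cos(47.53) = 0.675204
cos(31.05) = 0.856718
Kr = sqrt(0.675204 / 0.856718)
Kr = sqrt(0.788129)
Kr = 0.8878

0.8878


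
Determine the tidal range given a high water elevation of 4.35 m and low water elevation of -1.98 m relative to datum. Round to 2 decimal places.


Tidal range = High water - Low water
Tidal range = 4.35 - (-1.98)
Tidal range = 6.33 m

6.33


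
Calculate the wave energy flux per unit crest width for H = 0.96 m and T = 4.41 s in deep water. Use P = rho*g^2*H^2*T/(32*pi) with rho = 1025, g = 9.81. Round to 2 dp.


P = rho * g^2 * H^2 * T / (32 * pi)
P = 1025 * 9.81^2 * 0.96^2 * 4.41 / (32 * pi)
P = 1025 * 96.2361 * 0.9216 * 4.41 / 100.53096
P = 3987.89 W/m

3987.89


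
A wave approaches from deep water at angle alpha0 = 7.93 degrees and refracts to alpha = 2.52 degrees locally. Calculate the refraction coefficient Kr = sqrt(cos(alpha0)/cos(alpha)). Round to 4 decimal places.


Kr = sqrt(cos(alpha0) / cos(alpha))
cos(7.93) = 0.990437
cos(2.52) = 0.999033
Kr = sqrt(0.990437 / 0.999033)
Kr = sqrt(0.991396)
Kr = 0.9957

0.9957


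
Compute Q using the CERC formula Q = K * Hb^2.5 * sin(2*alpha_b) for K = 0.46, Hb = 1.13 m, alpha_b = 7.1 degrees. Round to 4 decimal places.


Q = K * Hb^2.5 * sin(2 * alpha_b)
Hb^2.5 = 1.13^2.5 = 1.357363
sin(2 * 7.1) = sin(14.2) = 0.245307
Q = 0.46 * 1.357363 * 0.245307
Q = 0.1532 m^3/s

0.1532


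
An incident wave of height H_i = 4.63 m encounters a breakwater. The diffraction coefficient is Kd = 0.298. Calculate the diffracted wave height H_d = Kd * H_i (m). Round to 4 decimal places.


H_d = Kd * H_i
H_d = 0.298 * 4.63
H_d = 1.3797 m

1.3797


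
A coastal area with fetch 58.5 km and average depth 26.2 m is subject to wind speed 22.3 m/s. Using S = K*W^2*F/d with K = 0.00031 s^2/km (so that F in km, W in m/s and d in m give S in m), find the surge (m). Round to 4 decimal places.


S = K * W^2 * F / d
W^2 = 22.3^2 = 497.29
S = 0.00031 * 497.29 * 58.5 / 26.2
Numerator = 0.00031 * 497.29 * 58.5 = 9.018354
S = 9.018354 / 26.2 = 0.3442 m

0.3442


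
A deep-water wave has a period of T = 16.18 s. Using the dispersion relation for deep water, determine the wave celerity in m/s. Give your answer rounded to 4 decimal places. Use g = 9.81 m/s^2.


We use the deep-water celerity formula:
C = g * T / (2 * pi)
C = 9.81 * 16.18 / (2 * 3.14159...)
C = 158.725800 / 6.283185
C = 25.2620 m/s

25.2620


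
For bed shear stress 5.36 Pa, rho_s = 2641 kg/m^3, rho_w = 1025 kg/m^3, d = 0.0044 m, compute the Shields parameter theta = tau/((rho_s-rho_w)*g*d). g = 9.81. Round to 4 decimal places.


theta = tau / ((rho_s - rho_w) * g * d)
rho_s - rho_w = 2641 - 1025 = 1616
Denominator = 1616 * 9.81 * 0.0044 = 69.753024
theta = 5.36 / 69.753024
theta = 0.0768

0.0768


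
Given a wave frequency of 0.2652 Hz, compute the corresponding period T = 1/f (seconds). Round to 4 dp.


T = 1 / f
T = 1 / 0.2652
T = 3.7707 s

3.7707


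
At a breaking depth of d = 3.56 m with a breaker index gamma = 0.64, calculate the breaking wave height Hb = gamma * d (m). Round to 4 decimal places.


Hb = gamma * d
Hb = 0.64 * 3.56
Hb = 2.2784 m

2.2784


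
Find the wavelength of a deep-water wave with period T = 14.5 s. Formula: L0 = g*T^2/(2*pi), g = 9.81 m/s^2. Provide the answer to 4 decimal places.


L0 = g * T^2 / (2 * pi)
L0 = 9.81 * 14.5^2 / (2 * pi)
L0 = 9.81 * 210.2500 / 6.28319
L0 = 2062.5525 / 6.28319
L0 = 328.2654 m

328.2654


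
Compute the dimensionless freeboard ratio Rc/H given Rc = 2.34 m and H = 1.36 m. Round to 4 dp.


Relative freeboard = Rc / H
= 2.34 / 1.36
= 1.7206

1.7206


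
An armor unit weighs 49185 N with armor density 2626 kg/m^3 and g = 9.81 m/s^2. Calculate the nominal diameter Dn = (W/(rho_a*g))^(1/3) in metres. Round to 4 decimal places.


V = W / (rho_a * g)
V = 49185 / (2626 * 9.81)
V = 49185 / 25761.06
V = 1.909277 m^3
Dn = V^(1/3) = 1.909277^(1/3)
Dn = 1.2406 m

1.2406


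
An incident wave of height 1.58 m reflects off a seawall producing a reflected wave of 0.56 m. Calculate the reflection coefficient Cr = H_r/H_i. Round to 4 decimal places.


Cr = H_r / H_i
Cr = 0.56 / 1.58
Cr = 0.3544

0.3544


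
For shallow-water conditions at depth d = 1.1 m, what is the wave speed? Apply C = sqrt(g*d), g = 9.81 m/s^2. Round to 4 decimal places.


Using the shallow-water approximation:
C = sqrt(g * d) = sqrt(9.81 * 1.1)
C = sqrt(10.7910)
C = 3.2850 m/s

3.2850


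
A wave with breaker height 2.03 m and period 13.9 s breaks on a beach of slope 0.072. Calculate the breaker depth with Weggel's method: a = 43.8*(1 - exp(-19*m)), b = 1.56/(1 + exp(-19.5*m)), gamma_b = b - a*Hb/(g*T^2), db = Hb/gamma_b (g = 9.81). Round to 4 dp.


a = 43.8 * (1 - exp(-19 * m))
exp(-19 * 0.072) = exp(-1.3680) = 0.254616
a = 43.8 * (1 - 0.254616) = 32.647833
b = 1.56 / (1 + exp(-19.5 * m))
exp(-19.5 * 0.072) = exp(-1.4040) = 0.245613
b = 1.56 / (1 + 0.245613) = 1.252396
Hb / (g * T^2) = 2.03 / (9.81 * 13.9^2) = 2.03 / 1895.3901 = 0.00107102
gamma_b = b - a * Hb/(g*T^2) = 1.252396 - 32.647833 * 0.00107102 = 1.217429
db = Hb / gamma_b = 2.03 / 1.217429
db = 1.6674 m

1.6674


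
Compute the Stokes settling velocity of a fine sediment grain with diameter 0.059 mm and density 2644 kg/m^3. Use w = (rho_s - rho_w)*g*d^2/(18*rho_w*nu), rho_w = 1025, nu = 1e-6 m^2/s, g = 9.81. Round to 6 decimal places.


w = (rho_s - rho_w) * g * d^2 / (18 * rho_w * nu)
d = 0.059 mm = 0.000059 m
rho_s - rho_w = 2644 - 1025 = 1619
Numerator = 1619 * 9.81 * (0.000059)^2 = 0.000055286600
Denominator = 18 * 1025 * 1e-6 = 0.018450
w = 0.002997 m/s

0.002997


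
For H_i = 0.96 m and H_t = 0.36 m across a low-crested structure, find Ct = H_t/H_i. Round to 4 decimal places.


Ct = H_t / H_i
Ct = 0.36 / 0.96
Ct = 0.3750

0.3750


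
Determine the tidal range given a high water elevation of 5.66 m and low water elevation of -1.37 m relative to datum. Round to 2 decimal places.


Tidal range = High water - Low water
Tidal range = 5.66 - (-1.37)
Tidal range = 7.03 m

7.03


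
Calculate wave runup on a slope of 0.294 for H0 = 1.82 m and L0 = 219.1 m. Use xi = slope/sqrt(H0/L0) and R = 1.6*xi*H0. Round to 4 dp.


xi = slope / sqrt(H0/L0)
H0/L0 = 1.82/219.1 = 0.008307
sqrt(0.008307) = 0.091141
xi = 0.294 / 0.091141 = 3.225766
R = 1.6 * xi * H0 = 1.6 * 3.225766 * 1.82
R = 9.3934 m

9.3934


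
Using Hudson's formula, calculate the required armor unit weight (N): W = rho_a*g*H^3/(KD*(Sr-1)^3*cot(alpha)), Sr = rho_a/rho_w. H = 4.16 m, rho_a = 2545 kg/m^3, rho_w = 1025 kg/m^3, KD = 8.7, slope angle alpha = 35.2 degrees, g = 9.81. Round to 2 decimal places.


Sr = rho_a / rho_w = 2545 / 1025 = 2.482927
(Sr - 1) = 1.482927
(Sr - 1)^3 = 3.261063
cot(35.2) = 1 / tan(35.2) = 1 / 0.705422 = 1.417590
Numerator = 2545 * 9.81 * 4.16^3 = 1797367.0920
Denominator = 8.7 * 3.261063 * 1.417590 = 40.218806
W = 1797367.0920 / 40.218806
W = 44689.72 N

44689.72


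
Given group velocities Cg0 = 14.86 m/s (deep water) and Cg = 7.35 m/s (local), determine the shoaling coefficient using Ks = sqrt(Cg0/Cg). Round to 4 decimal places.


Ks = sqrt(Cg0 / Cg)
Ks = sqrt(14.86 / 7.35)
Ks = sqrt(2.0218)
Ks = 1.4219

1.4219


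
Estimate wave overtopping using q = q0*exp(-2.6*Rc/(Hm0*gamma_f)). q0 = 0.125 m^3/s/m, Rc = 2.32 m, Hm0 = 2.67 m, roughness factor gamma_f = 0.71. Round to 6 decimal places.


q = q0 * exp(-2.6 * Rc / (Hm0 * gamma_f))
Exponent = -2.6 * 2.32 / (2.67 * 0.71)
= -2.6 * 2.32 / 1.8957
= -3.181938
exp(-3.181938) = 0.041505
q = 0.125 * 0.041505
q = 0.005188 m^3/s/m

0.005188


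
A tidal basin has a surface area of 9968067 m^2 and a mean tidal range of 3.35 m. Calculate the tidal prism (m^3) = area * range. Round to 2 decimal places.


Tidal prism = Area * Tidal range
P = 9968067 * 3.35
P = 33393024.45 m^3

33393024.45


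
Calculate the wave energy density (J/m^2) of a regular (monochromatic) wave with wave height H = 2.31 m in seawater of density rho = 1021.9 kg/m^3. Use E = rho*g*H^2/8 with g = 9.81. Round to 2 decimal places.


E = (1/8) * rho * g * H^2
E = (1/8) * 1021.9 * 9.81 * 2.31^2
E = 0.125 * 1021.9 * 9.81 * 5.3361
E = 6686.69 J/m^2

6686.69


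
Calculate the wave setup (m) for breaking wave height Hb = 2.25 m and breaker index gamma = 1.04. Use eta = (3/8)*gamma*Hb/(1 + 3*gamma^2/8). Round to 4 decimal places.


eta = (3/8) * gamma * Hb / (1 + 3*gamma^2/8)
Numerator = (3/8) * 1.04 * 2.25 = 0.877500
Denominator = 1 + 3*1.04^2/8 = 1 + 0.405600 = 1.405600
eta = 0.877500 / 1.405600
eta = 0.6243 m

0.6243


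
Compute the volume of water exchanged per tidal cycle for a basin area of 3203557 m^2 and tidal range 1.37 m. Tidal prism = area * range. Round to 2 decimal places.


Tidal prism = Area * Tidal range
P = 3203557 * 1.37
P = 4388873.09 m^3

4388873.09


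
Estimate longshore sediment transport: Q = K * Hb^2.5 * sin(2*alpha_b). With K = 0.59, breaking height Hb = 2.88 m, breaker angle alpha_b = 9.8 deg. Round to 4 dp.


Q = K * Hb^2.5 * sin(2 * alpha_b)
Hb^2.5 = 2.88^2.5 = 14.076064
sin(2 * 9.8) = sin(19.6) = 0.335452
Q = 0.59 * 14.076064 * 0.335452
Q = 2.7859 m^3/s

2.7859


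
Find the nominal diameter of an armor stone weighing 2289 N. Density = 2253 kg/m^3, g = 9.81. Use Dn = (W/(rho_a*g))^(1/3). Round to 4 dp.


V = W / (rho_a * g)
V = 2289 / (2253 * 9.81)
V = 2289 / 22101.93
V = 0.103566 m^3
Dn = V^(1/3) = 0.103566^(1/3)
Dn = 0.4696 m

0.4696


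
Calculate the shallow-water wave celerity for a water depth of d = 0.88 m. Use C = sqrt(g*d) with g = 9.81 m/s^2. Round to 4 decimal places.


Using the shallow-water approximation:
C = sqrt(g * d) = sqrt(9.81 * 0.88)
C = sqrt(8.6328)
C = 2.9382 m/s

2.9382


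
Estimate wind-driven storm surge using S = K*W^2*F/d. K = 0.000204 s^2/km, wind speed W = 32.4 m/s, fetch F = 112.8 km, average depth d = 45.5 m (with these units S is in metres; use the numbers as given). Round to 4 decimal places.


S = K * W^2 * F / d
W^2 = 32.4^2 = 1049.76
S = 0.000204 * 1049.76 * 112.8 / 45.5
Numerator = 0.000204 * 1049.76 * 112.8 = 24.156237
S = 24.156237 / 45.5 = 0.5309 m

0.5309


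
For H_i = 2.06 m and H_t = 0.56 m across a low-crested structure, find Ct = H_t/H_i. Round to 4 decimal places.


Ct = H_t / H_i
Ct = 0.56 / 2.06
Ct = 0.2718

0.2718


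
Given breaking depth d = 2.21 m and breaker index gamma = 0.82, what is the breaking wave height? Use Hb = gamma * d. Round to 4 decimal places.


Hb = gamma * d
Hb = 0.82 * 2.21
Hb = 1.8122 m

1.8122


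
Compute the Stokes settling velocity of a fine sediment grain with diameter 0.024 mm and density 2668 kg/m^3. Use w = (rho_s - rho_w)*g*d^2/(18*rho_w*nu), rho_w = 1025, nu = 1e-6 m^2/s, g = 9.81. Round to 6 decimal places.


w = (rho_s - rho_w) * g * d^2 / (18 * rho_w * nu)
d = 0.024 mm = 0.000024 m
rho_s - rho_w = 2668 - 1025 = 1643
Numerator = 1643 * 9.81 * (0.000024)^2 = 0.000009283870
Denominator = 18 * 1025 * 1e-6 = 0.018450
w = 0.000503 m/s

0.000503


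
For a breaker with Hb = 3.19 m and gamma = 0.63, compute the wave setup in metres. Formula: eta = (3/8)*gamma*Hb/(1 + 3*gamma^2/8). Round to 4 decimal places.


eta = (3/8) * gamma * Hb / (1 + 3*gamma^2/8)
Numerator = (3/8) * 0.63 * 3.19 = 0.753638
Denominator = 1 + 3*0.63^2/8 = 1 + 0.148838 = 1.148838
eta = 0.753638 / 1.148838
eta = 0.6560 m

0.6560


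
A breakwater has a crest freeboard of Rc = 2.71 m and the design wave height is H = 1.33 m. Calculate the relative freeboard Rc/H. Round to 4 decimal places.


Relative freeboard = Rc / H
= 2.71 / 1.33
= 2.0376

2.0376


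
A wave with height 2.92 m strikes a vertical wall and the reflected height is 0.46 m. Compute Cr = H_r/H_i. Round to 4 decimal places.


Cr = H_r / H_i
Cr = 0.46 / 2.92
Cr = 0.1575

0.1575


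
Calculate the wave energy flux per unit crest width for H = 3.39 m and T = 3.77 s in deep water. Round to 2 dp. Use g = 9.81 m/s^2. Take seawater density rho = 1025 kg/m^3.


P = rho * g^2 * H^2 * T / (32 * pi)
P = 1025 * 9.81^2 * 3.39^2 * 3.77 / (32 * pi)
P = 1025 * 96.2361 * 11.4921 * 3.77 / 100.53096
P = 42511.14 W/m

42511.14


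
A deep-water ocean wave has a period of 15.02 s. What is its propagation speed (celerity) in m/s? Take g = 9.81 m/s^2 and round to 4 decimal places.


We use the deep-water celerity formula:
C = g * T / (2 * pi)
C = 9.81 * 15.02 / (2 * 3.14159...)
C = 147.346200 / 6.283185
C = 23.4509 m/s

23.4509


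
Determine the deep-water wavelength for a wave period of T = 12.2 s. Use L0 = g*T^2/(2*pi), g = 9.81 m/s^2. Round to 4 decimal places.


L0 = g * T^2 / (2 * pi)
L0 = 9.81 * 12.2^2 / (2 * pi)
L0 = 9.81 * 148.8400 / 6.28319
L0 = 1460.1204 / 6.28319
L0 = 232.3854 m

232.3854


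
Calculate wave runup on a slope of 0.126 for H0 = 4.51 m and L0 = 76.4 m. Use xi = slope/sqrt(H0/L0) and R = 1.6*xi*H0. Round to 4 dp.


xi = slope / sqrt(H0/L0)
H0/L0 = 4.51/76.4 = 0.059031
sqrt(0.059031) = 0.242964
xi = 0.126 / 0.242964 = 0.518596
R = 1.6 * xi * H0 = 1.6 * 0.518596 * 4.51
R = 3.7422 m

3.7422


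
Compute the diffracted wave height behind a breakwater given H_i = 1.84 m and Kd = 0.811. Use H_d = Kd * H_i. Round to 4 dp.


H_d = Kd * H_i
H_d = 0.811 * 1.84
H_d = 1.4922 m

1.4922


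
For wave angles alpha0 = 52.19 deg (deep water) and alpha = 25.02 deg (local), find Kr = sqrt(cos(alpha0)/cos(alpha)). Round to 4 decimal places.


Kr = sqrt(cos(alpha0) / cos(alpha))
cos(52.19) = 0.613045
cos(25.02) = 0.906160
Kr = sqrt(0.613045 / 0.906160)
Kr = sqrt(0.676530)
Kr = 0.8225

0.8225


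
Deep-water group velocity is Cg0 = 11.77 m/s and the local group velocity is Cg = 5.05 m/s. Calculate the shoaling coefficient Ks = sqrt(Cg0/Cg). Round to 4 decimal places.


Ks = sqrt(Cg0 / Cg)
Ks = sqrt(11.77 / 5.05)
Ks = sqrt(2.3307)
Ks = 1.5267

1.5267


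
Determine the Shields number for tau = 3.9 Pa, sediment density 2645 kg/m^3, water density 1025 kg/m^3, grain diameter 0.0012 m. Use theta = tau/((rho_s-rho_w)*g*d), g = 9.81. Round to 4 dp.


theta = tau / ((rho_s - rho_w) * g * d)
rho_s - rho_w = 2645 - 1025 = 1620
Denominator = 1620 * 9.81 * 0.0012 = 19.070640
theta = 3.9 / 19.070640
theta = 0.2045

0.2045


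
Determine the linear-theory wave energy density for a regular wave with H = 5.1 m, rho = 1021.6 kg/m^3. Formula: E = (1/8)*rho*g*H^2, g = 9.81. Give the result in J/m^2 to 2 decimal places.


E = (1/8) * rho * g * H^2
E = (1/8) * 1021.6 * 9.81 * 5.1^2
E = 0.125 * 1021.6 * 9.81 * 26.0100
E = 32583.69 J/m^2

32583.69


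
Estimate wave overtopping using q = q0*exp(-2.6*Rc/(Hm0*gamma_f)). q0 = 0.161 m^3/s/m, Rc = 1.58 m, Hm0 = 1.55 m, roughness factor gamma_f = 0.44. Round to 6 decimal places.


q = q0 * exp(-2.6 * Rc / (Hm0 * gamma_f))
Exponent = -2.6 * 1.58 / (1.55 * 0.44)
= -2.6 * 1.58 / 0.6820
= -6.023460
exp(-6.023460) = 0.002421
q = 0.161 * 0.002421
q = 0.000390 m^3/s/m

0.000390


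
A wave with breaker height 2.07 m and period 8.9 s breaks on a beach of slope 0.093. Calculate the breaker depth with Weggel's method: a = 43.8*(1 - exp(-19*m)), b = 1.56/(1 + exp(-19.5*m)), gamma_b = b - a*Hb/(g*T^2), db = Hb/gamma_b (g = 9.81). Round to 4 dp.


a = 43.8 * (1 - exp(-19 * m))
exp(-19 * 0.093) = exp(-1.7670) = 0.170845
a = 43.8 * (1 - 0.170845) = 36.317000
b = 1.56 / (1 + exp(-19.5 * m))
exp(-19.5 * 0.093) = exp(-1.8135) = 0.163082
b = 1.56 / (1 + 0.163082) = 1.341264
Hb / (g * T^2) = 2.07 / (9.81 * 8.9^2) = 2.07 / 777.0501 = 0.00266392
gamma_b = b - a * Hb/(g*T^2) = 1.341264 - 36.317000 * 0.00266392 = 1.244518
db = Hb / gamma_b = 2.07 / 1.244518
db = 1.6633 m

1.6633


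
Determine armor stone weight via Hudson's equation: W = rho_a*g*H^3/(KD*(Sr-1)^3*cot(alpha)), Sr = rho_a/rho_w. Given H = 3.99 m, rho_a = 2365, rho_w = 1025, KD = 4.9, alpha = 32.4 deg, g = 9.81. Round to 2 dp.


Sr = rho_a / rho_w = 2365 / 1025 = 2.307317
(Sr - 1) = 1.307317
(Sr - 1)^3 = 2.234307
cot(32.4) = 1 / tan(32.4) = 1 / 0.634619 = 1.575748
Numerator = 2365 * 9.81 * 3.99^3 = 1473733.1056
Denominator = 4.9 * 2.234307 * 1.575748 = 17.251450
W = 1473733.1056 / 17.251450
W = 85426.62 N

85426.62


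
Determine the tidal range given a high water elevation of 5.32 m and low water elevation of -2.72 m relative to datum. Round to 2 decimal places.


Tidal range = High water - Low water
Tidal range = 5.32 - (-2.72)
Tidal range = 8.04 m

8.04


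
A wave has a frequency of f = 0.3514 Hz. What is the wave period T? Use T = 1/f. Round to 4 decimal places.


T = 1 / f
T = 1 / 0.3514
T = 2.8458 s

2.8458


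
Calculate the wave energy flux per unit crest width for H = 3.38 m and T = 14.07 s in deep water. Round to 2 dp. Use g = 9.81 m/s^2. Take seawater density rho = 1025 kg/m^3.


P = rho * g^2 * H^2 * T / (32 * pi)
P = 1025 * 9.81^2 * 3.38^2 * 14.07 / (32 * pi)
P = 1025 * 96.2361 * 11.4244 * 14.07 / 100.53096
P = 157721.00 W/m

157721.00


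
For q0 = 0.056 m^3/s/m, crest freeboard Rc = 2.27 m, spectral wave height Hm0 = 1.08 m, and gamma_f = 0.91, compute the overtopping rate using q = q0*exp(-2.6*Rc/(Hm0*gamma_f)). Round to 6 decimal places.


q = q0 * exp(-2.6 * Rc / (Hm0 * gamma_f))
Exponent = -2.6 * 2.27 / (1.08 * 0.91)
= -2.6 * 2.27 / 0.9828
= -6.005291
exp(-6.005291) = 0.002466
q = 0.056 * 0.002466
q = 0.000138 m^3/s/m

0.000138


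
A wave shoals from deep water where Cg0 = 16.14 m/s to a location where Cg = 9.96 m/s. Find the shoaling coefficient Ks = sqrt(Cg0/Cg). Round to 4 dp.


Ks = sqrt(Cg0 / Cg)
Ks = sqrt(16.14 / 9.96)
Ks = sqrt(1.6205)
Ks = 1.2730

1.2730


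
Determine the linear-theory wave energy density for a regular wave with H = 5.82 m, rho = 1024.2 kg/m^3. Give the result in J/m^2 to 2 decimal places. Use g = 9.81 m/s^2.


E = (1/8) * rho * g * H^2
E = (1/8) * 1024.2 * 9.81 * 5.82^2
E = 0.125 * 1024.2 * 9.81 * 33.8724
E = 42541.20 J/m^2

42541.20


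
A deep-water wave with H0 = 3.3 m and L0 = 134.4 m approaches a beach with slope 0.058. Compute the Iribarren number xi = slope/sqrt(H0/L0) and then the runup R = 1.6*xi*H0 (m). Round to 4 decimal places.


xi = slope / sqrt(H0/L0)
H0/L0 = 3.3/134.4 = 0.024554
sqrt(0.024554) = 0.156696
xi = 0.058 / 0.156696 = 0.370144
R = 1.6 * xi * H0 = 1.6 * 0.370144 * 3.3
R = 1.9544 m

1.9544


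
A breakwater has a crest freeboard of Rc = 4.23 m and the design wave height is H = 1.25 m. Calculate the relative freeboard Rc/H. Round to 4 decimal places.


Relative freeboard = Rc / H
= 4.23 / 1.25
= 3.3840

3.3840


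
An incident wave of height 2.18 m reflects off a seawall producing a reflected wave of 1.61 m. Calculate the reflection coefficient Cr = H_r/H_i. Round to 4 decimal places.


Cr = H_r / H_i
Cr = 1.61 / 2.18
Cr = 0.7385

0.7385


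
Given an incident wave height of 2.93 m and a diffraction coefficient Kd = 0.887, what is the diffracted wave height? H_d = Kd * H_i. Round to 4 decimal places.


H_d = Kd * H_i
H_d = 0.887 * 2.93
H_d = 2.5989 m

2.5989


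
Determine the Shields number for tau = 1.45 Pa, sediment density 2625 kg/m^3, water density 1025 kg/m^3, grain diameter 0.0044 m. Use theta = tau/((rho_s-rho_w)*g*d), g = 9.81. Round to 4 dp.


theta = tau / ((rho_s - rho_w) * g * d)
rho_s - rho_w = 2625 - 1025 = 1600
Denominator = 1600 * 9.81 * 0.0044 = 69.062400
theta = 1.45 / 69.062400
theta = 0.0210

0.0210


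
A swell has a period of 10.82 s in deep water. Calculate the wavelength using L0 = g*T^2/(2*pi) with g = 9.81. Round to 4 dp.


L0 = g * T^2 / (2 * pi)
L0 = 9.81 * 10.82^2 / (2 * pi)
L0 = 9.81 * 117.0724 / 6.28319
L0 = 1148.4802 / 6.28319
L0 = 182.7863 m

182.7863


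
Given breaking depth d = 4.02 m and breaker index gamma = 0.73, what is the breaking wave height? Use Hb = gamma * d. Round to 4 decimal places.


Hb = gamma * d
Hb = 0.73 * 4.02
Hb = 2.9346 m

2.9346


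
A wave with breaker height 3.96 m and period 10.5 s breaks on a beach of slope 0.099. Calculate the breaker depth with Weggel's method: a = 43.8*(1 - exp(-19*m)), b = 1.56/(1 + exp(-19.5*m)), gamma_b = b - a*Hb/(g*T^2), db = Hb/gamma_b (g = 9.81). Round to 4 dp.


a = 43.8 * (1 - exp(-19 * m))
exp(-19 * 0.099) = exp(-1.8810) = 0.152438
a = 43.8 * (1 - 0.152438) = 37.123233
b = 1.56 / (1 + exp(-19.5 * m))
exp(-19.5 * 0.099) = exp(-1.9305) = 0.145076
b = 1.56 / (1 + 0.145076) = 1.362355
Hb / (g * T^2) = 3.96 / (9.81 * 10.5^2) = 3.96 / 1081.5525 = 0.00366140
gamma_b = b - a * Hb/(g*T^2) = 1.362355 - 37.123233 * 0.00366140 = 1.226432
db = Hb / gamma_b = 3.96 / 1.226432
db = 3.2289 m

3.2289


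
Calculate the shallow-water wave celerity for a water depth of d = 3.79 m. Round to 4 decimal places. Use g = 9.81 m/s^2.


Using the shallow-water approximation:
C = sqrt(g * d) = sqrt(9.81 * 3.79)
C = sqrt(37.1799)
C = 6.0975 m/s

6.0975


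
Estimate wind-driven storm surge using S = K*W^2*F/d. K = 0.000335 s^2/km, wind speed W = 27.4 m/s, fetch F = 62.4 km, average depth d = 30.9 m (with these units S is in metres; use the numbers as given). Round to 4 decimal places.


S = K * W^2 * F / d
W^2 = 27.4^2 = 750.76
S = 0.000335 * 750.76 * 62.4 / 30.9
Numerator = 0.000335 * 750.76 * 62.4 = 15.693887
S = 15.693887 / 30.9 = 0.5079 m

0.5079


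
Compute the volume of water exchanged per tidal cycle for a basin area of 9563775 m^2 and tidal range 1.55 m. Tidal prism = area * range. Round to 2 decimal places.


Tidal prism = Area * Tidal range
P = 9563775 * 1.55
P = 14823851.25 m^3

14823851.25


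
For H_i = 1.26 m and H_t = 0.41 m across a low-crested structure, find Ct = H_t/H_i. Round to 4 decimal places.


Ct = H_t / H_i
Ct = 0.41 / 1.26
Ct = 0.3254

0.3254


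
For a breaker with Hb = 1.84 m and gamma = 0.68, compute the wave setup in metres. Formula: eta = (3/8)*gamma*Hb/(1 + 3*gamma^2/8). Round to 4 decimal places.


eta = (3/8) * gamma * Hb / (1 + 3*gamma^2/8)
Numerator = (3/8) * 0.68 * 1.84 = 0.469200
Denominator = 1 + 3*0.68^2/8 = 1 + 0.173400 = 1.173400
eta = 0.469200 / 1.173400
eta = 0.3999 m

0.3999


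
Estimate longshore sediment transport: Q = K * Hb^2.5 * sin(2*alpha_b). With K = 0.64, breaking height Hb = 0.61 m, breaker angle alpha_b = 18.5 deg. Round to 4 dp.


Q = K * Hb^2.5 * sin(2 * alpha_b)
Hb^2.5 = 0.61^2.5 = 0.290619
sin(2 * 18.5) = sin(37.0) = 0.601815
Q = 0.64 * 0.290619 * 0.601815
Q = 0.1119 m^3/s

0.1119


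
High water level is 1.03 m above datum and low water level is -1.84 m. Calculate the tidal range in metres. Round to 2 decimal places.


Tidal range = High water - Low water
Tidal range = 1.03 - (-1.84)
Tidal range = 2.87 m

2.87


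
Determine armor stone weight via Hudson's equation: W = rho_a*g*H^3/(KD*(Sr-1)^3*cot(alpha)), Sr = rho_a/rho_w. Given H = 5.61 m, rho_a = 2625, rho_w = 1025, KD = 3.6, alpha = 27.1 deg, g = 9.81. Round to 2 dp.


Sr = rho_a / rho_w = 2625 / 1025 = 2.560976
(Sr - 1) = 1.560976
(Sr - 1)^3 = 3.803543
cot(27.1) = 1 / tan(27.1) = 1 / 0.511726 = 1.954171
Numerator = 2625 * 9.81 * 5.61^3 = 4546601.5839
Denominator = 3.6 * 3.803543 * 1.954171 = 26.757990
W = 4546601.5839 / 26.757990
W = 169915.66 N

169915.66


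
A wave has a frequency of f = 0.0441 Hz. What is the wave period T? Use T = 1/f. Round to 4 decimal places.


T = 1 / f
T = 1 / 0.0441
T = 22.6757 s

22.6757


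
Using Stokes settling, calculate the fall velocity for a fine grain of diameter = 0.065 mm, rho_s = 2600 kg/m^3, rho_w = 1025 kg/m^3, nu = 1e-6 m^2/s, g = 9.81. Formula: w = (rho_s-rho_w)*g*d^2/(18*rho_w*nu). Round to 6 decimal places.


w = (rho_s - rho_w) * g * d^2 / (18 * rho_w * nu)
d = 0.065 mm = 0.000065 m
rho_s - rho_w = 2600 - 1025 = 1575
Numerator = 1575 * 9.81 * (0.000065)^2 = 0.000065279419
Denominator = 18 * 1025 * 1e-6 = 0.018450
w = 0.003538 m/s

0.003538


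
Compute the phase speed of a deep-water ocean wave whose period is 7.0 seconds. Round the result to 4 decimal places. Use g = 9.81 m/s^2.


We use the deep-water celerity formula:
C = g * T / (2 * pi)
C = 9.81 * 7.0 / (2 * 3.14159...)
C = 68.670000 / 6.283185
C = 10.9292 m/s

10.9292


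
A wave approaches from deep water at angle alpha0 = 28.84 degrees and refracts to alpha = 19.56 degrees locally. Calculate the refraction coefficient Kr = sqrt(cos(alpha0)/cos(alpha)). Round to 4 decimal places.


Kr = sqrt(cos(alpha0) / cos(alpha))
cos(28.84) = 0.875970
cos(19.56) = 0.942291
Kr = sqrt(0.875970 / 0.942291)
Kr = sqrt(0.929617)
Kr = 0.9642

0.9642
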